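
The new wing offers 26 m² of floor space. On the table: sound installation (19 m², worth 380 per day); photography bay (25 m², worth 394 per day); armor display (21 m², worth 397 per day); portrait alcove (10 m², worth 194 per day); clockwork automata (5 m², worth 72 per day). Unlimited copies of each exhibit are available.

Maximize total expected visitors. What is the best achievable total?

469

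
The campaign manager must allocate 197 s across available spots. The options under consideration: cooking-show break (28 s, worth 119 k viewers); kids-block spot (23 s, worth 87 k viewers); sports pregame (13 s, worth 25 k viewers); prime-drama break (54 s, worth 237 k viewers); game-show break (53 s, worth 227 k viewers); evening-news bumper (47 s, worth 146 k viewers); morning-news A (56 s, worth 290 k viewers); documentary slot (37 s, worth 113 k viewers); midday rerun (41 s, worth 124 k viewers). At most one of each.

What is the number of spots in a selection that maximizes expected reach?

4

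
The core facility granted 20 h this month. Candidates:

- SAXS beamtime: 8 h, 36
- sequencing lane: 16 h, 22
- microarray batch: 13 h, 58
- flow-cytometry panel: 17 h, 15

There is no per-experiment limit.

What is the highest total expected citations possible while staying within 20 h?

Taking 2×SAXS beamtime: 16 h used, 72 in expected citations.
The spare 4 h is too small for any remaining experiment, and no exchange beats 72.

72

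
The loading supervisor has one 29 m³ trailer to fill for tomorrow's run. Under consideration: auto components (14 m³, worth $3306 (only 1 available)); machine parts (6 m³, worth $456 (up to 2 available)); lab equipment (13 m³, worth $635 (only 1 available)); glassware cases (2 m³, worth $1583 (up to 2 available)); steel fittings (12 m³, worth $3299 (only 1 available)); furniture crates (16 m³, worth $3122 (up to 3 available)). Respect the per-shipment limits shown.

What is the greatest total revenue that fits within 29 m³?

8188

A density-first pass picks 2×machine parts + 2×glassware cases + steel fittings — 7377 at 28 m³.
Replace 2×machine parts and glassware cases with auto components: the trade gains 811 net, giving 8188 at 28 m³.
Nothing else within 29 m³ beats 8188.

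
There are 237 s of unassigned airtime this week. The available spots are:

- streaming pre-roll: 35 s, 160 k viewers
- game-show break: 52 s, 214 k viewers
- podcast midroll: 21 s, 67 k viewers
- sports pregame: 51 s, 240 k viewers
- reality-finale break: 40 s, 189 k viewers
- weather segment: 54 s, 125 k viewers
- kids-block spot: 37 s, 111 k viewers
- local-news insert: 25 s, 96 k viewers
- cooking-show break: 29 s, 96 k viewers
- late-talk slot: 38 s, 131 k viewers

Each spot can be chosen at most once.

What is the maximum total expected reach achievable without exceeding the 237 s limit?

Taking the top-ratio spots first gives streaming pre-roll + game-show break + sports pregame + reality-finale break + local-news insert + cooking-show break for 995 (232 s).
The 54 s tied up in local-news insert and cooking-show break is better spent on podcast midroll + late-talk slot — total rises to 1001 (237 s).
No other feasible combination exceeds 1001.

1001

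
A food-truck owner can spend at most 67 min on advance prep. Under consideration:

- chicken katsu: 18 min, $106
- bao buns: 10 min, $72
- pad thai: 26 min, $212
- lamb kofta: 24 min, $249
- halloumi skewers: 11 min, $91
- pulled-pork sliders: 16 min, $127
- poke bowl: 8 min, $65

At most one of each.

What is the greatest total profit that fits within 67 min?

Taking the top-ratio dishes first gives pad thai + lamb kofta + halloumi skewers for 552 (61 min).
Dropping halloumi skewers frees 11 min; slotting in pulled-pork sliders (16 min) lifts the total to 588 at 66 min.
Next best is pad thai + lamb kofta + halloumi skewers at 552 (61 min) — short by 36.

588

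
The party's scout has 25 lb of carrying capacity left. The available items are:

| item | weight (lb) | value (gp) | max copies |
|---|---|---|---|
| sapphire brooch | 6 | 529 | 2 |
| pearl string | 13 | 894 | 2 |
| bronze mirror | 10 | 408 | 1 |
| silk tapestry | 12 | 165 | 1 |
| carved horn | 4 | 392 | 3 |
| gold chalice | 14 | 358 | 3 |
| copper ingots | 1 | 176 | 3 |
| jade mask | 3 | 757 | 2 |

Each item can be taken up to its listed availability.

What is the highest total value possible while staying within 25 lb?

By value per lb: jade mask 252.33, copper ingots 176.00, carved horn 98.00 lead.
Taking the top-ratio items first gives 3×carved horn + 3×copper ingots + 2×jade mask for 3218 (21 lb).
Replace 2×carved horn with 2×sapphire brooch: the trade gains 274 net, giving 3492 at 25 lb.

3492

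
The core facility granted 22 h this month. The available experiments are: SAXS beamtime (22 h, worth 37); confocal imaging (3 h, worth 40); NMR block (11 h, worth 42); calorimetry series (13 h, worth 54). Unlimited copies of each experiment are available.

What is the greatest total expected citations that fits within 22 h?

By expected citations per h: confocal imaging 13.33, calorimetry series 4.15, NMR block 3.82 lead.
Taking 7×confocal imaging: 21 h used, 280 in expected citations.
Every other selection either busts 22 h or fails to beat 280.

280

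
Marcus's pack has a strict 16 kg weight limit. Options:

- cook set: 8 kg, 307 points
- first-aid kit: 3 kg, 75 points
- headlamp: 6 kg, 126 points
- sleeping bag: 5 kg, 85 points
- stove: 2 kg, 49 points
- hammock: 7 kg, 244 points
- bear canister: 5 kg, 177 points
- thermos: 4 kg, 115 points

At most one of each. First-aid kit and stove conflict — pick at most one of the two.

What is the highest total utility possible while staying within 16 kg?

559

Cook set + first-aid kit + bear canister uses 16 of the 16 kg and totals 559.
Next best is cook set + hammock at 551 (15 kg) — short by 8.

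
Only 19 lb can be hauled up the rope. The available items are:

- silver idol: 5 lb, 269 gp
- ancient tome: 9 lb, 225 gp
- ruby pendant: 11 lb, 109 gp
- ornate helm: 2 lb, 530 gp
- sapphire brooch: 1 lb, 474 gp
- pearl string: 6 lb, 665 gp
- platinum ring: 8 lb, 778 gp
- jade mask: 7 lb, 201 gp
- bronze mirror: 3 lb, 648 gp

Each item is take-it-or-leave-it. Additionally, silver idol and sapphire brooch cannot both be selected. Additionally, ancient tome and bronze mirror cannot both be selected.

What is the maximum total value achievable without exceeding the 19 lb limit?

2621

Taking ornate helm + pearl string + platinum ring + bronze mirror: 19 lb used, 2621 in value.
Nothing else feasible within 19 lb beats 2621.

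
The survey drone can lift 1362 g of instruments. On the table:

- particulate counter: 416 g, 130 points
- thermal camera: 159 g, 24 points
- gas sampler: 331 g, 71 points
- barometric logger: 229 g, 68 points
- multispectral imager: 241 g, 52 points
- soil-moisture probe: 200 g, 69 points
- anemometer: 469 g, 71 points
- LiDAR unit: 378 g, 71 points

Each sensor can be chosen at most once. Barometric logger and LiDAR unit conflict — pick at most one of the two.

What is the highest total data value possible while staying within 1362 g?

362

By data value per g: soil-moisture probe 0.34, particulate counter 0.31, barometric logger 0.30, multispectral imager 0.22 lead.
Filling by ratio: particulate counter + thermal camera + barometric logger + multispectral imager + soil-moisture probe for 343, with 117 g left unused.
Replace multispectral imager with gas sampler: the trade gains 19 net, giving 362 at 1335 g.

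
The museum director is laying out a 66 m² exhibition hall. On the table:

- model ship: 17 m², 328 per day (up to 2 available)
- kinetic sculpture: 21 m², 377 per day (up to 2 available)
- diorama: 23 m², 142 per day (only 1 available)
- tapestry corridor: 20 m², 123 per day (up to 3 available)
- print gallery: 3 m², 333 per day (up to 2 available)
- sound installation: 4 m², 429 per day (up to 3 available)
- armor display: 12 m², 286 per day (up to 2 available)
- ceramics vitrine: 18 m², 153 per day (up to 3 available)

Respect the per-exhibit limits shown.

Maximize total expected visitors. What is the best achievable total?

The ratio heuristic lands on model ship + 2×print gallery + 3×sound installation + 2×armor display (2853) but leaves 7 m² idle.
The 17 m² tied up in model ship is better spent on kinetic sculpture — total rises to 2902 (63 m²).
That's the maximum — no swap from here does better than 2902.

2902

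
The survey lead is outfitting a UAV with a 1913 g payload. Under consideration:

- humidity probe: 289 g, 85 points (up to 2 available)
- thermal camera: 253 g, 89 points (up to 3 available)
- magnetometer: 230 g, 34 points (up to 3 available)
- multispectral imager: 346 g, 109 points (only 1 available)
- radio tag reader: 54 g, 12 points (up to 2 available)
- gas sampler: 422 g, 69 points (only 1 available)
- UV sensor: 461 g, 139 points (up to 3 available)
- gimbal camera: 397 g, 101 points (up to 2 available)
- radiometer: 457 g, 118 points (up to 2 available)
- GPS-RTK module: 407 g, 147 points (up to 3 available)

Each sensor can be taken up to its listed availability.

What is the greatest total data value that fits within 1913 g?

651

By data value per g: GPS-RTK module 0.36, thermal camera 0.35, multispectral imager 0.32, UV sensor 0.30 lead.
Taking the top-ratio sensors first gives 2×thermal camera + 2×radio tag reader + 3×GPS-RTK module for 643 (1835 g).
Dropping thermal camera and radio tag reader frees 307 g; slotting in multispectral imager (346 g) lifts the total to 651 at 1874 g.
The spare 39 g is too small for any remaining sensor, and no exchange beats 651.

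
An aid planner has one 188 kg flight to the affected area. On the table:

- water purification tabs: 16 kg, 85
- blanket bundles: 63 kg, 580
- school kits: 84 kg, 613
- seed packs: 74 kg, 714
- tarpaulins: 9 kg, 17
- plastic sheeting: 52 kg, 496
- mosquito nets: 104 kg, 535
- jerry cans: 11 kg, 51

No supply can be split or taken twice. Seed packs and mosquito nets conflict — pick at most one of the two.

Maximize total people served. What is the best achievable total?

The ratio heuristic lands on water purification tabs + seed packs + tarpaulins + plastic sheeting + jerry cans (1363) but leaves 26 kg idle.
The 61 kg tied up in tarpaulins and plastic sheeting is better spent on school kits — total rises to 1463 (185 kg).
That's the maximum — no feasible swap from here does better than 1463.

1463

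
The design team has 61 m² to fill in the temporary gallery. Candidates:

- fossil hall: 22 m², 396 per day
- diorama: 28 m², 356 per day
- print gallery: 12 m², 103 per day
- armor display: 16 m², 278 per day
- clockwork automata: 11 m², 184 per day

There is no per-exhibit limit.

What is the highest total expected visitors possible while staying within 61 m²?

Best packing: 2×fossil hall + armor display — 60 m², 1070 total.
No other feasible combination exceeds 1070.

1070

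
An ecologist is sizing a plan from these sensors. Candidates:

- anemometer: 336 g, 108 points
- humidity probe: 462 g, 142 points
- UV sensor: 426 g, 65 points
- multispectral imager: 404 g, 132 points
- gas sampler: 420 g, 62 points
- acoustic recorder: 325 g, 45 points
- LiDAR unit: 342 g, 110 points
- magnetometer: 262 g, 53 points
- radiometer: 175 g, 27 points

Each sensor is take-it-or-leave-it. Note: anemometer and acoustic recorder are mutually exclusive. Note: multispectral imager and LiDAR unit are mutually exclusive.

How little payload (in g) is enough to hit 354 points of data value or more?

Minimise g subject to total data value ≥ 354.
anemometer + humidity probe + LiDAR unit reaches 360 using 1140 g.
Any bundle with less than 1140 g falls short of 354.

1140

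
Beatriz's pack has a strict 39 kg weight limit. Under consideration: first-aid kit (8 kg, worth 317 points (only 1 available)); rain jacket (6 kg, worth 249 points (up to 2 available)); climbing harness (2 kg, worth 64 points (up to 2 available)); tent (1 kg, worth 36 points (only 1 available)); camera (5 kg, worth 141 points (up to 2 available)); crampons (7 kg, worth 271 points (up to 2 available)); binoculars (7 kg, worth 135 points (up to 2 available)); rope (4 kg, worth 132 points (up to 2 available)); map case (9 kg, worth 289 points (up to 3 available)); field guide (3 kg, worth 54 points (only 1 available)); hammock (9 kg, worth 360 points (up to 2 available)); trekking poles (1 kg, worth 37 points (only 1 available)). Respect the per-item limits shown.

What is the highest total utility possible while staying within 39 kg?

1572

First-aid kit + 2×rain jacket + 2×hammock + trekking poles uses 39 of the 39 kg and totals 1572.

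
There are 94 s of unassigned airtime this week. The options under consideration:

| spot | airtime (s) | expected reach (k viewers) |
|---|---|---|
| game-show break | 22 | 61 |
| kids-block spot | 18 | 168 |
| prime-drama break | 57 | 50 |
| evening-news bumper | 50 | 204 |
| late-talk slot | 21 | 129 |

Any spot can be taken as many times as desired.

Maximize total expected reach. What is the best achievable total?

840

Taking 5×kids-block spot: 90 s used, 840 in expected reach.
Every other selection either busts 94 s or fails to beat 840.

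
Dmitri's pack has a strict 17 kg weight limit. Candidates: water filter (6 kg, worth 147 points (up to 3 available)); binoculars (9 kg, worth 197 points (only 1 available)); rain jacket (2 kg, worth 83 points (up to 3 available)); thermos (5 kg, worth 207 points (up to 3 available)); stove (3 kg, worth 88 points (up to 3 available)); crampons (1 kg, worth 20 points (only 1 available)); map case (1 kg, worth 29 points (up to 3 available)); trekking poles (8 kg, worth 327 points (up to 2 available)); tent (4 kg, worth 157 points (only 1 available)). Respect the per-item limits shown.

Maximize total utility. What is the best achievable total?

Ranking by ratio (utility/kg): rain jacket 41.50, thermos 41.40, trekking poles 40.88.
Greedy by ratio would take 3×rain jacket + 2×thermos + map case: 17 kg used, total 692.
The 5 kg tied up in 2×rain jacket and map case is better spent on thermos — total rises to 704 (17 kg).
No other feasible combination exceeds 704.

704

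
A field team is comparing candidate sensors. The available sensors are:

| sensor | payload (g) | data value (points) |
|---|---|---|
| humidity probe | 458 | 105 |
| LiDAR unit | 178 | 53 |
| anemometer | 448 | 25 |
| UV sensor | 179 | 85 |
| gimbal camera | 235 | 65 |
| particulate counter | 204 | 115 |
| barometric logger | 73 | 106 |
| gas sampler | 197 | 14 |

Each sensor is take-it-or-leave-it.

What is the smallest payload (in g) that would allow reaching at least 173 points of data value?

Look for the lowest-payload combination reaching 173.
UV sensor + barometric logger reaches 191 using 252 g.
No combination under 252 g hits 173.

252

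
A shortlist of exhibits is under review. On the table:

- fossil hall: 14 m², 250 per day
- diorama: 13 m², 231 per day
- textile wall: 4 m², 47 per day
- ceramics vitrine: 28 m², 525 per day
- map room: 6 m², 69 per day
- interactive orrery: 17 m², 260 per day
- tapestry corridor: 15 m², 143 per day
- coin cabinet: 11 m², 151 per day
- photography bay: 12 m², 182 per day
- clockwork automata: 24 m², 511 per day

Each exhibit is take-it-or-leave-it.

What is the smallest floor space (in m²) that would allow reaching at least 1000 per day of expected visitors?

52

Look for the lowest-floor combination reaching 1000.
ceramics vitrine + clockwork automata reaches 1036 using 52 m².
Any bundle with less than 52 m² falls short of 1000.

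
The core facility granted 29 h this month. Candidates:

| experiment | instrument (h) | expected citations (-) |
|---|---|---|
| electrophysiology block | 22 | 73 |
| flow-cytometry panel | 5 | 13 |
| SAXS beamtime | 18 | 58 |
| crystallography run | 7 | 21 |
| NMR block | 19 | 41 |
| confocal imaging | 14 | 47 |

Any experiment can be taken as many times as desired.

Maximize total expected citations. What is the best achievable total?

Taking electrophysiology block + crystallography run: 29 h used, 94 in expected citations.
That's the maximum — no swap from here does better than 94.

94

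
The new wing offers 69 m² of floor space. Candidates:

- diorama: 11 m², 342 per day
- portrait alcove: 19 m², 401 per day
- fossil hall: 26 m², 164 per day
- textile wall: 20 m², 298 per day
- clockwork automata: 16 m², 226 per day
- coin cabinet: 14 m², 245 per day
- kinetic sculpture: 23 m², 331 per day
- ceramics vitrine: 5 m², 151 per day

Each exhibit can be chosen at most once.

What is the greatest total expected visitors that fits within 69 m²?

1437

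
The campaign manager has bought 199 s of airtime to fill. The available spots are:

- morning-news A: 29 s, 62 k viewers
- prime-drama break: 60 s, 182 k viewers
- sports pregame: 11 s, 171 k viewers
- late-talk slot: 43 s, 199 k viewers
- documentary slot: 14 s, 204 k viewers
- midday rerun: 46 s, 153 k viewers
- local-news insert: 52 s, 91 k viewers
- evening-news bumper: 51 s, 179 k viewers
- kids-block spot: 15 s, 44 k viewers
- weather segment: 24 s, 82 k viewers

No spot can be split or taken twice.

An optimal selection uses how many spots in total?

6

Best achievable expected reach is 991.
For example prime-drama break + sports pregame + late-talk slot + documentary slot + midday rerun + weather segment achieves it, using 198 s.
Any selection reaching 991 contains exactly 6 spots.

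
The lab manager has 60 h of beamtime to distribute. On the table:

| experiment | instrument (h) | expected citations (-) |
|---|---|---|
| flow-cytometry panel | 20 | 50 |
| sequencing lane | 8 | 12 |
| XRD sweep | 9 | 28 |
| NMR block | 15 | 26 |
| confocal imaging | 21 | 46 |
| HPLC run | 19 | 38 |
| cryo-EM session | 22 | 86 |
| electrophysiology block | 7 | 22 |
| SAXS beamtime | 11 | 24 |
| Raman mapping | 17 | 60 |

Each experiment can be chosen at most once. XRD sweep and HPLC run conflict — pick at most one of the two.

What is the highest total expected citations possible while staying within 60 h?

198

By expected citations per h: cryo-EM session 3.91, Raman mapping 3.53, electrophysiology block 3.14, XRD sweep 3.11 lead.
Greedy by ratio would take XRD sweep + cryo-EM session + electrophysiology block + Raman mapping: 55 h used, total 196.
The 7 h tied up in electrophysiology block is better spent on SAXS beamtime — total rises to 198 (59 h).
The closest alternative, flow-cytometry panel + cryo-EM session + Raman mapping, reaches only 196.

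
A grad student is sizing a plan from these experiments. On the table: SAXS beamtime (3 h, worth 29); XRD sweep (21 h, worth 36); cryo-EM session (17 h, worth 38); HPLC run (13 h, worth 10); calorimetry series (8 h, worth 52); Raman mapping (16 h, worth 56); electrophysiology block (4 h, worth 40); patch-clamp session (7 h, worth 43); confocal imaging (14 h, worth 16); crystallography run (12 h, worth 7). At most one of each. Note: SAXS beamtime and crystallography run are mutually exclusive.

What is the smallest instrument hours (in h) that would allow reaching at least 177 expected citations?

31

Need the lightest bundle worth ≥ 177.
SAXS beamtime + calorimetry series + Raman mapping + electrophysiology block reaches 177 using 31 h.
No combination under 31 h hits 177.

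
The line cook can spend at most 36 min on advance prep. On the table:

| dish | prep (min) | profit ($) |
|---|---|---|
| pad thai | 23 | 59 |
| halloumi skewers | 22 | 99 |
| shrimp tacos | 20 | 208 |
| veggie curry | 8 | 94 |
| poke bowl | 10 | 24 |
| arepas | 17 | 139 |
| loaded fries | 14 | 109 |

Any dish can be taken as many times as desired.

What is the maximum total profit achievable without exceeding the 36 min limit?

396

The ratio heuristic lands on 4×veggie curry (376) but leaves 4 min idle.
Dropping 2×veggie curry frees 16 min; slotting in shrimp tacos (20 min) lifts the total to 396 at 36 min.
That's the maximum — no swap from here does better than 396.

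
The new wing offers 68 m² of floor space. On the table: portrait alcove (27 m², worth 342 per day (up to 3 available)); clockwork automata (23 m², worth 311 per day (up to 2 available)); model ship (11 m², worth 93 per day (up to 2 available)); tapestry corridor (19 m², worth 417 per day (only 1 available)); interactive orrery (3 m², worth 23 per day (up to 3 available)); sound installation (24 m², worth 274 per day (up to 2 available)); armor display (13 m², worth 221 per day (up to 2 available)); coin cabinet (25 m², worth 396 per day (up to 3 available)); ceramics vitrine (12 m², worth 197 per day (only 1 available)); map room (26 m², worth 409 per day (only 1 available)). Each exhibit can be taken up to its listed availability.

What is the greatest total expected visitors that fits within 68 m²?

1170

A density-first pass picks model ship + tapestry corridor + 2×armor display + ceramics vitrine — 1149 at 68 m².
The 23 m² tied up in model ship and ceramics vitrine is better spent on clockwork automata — total rises to 1170 (68 m²).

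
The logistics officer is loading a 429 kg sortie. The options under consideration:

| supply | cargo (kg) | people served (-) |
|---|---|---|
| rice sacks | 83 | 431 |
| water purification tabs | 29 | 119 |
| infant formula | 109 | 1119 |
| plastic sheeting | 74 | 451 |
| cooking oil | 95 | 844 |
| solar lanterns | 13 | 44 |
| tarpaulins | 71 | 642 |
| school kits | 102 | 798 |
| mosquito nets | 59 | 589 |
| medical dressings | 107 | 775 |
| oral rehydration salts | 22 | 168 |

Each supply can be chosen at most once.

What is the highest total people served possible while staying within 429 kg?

3690

Ranking by ratio (people served/kg): infant formula 10.27, mosquito nets 9.98, tarpaulins 9.04.
Taking the top-ratio supplies first gives water purification tabs + infant formula + cooking oil + solar lanterns + tarpaulins + mosquito nets + oral rehydration salts for 3525 (398 kg).
Replace solar lanterns and mosquito nets with school kits: the trade gains 165 net, giving 3690 at 428 kg.
That's the maximum — no swap from here does better than 3690.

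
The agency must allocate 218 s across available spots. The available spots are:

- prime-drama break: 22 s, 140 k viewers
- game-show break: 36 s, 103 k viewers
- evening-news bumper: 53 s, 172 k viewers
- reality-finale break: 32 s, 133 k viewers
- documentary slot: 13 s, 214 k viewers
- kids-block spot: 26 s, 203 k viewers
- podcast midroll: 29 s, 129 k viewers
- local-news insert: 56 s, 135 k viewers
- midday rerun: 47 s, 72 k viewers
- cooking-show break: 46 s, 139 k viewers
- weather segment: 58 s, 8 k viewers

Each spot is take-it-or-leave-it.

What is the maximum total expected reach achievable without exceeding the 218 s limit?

1094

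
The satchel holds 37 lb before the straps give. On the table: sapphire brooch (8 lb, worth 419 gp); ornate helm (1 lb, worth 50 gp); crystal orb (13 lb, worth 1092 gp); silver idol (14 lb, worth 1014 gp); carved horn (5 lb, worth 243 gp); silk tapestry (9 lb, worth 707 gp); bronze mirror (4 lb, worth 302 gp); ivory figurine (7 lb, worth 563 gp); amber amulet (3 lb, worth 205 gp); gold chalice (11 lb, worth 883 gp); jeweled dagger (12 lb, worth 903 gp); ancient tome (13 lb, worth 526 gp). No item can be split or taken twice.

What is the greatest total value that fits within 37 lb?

2984

Taking the top-ratio items first gives ornate helm + crystal orb + bronze mirror + ivory figurine + gold chalice for 2890 (36 lb).
Dropping ornate helm and ivory figurine frees 8 lb; slotting in silk tapestry (9 lb) lifts the total to 2984 at 37 lb.
Next best is ornate helm + crystal orb + silk tapestry + amber amulet + gold chalice at 2937 (37 lb) — short by 47.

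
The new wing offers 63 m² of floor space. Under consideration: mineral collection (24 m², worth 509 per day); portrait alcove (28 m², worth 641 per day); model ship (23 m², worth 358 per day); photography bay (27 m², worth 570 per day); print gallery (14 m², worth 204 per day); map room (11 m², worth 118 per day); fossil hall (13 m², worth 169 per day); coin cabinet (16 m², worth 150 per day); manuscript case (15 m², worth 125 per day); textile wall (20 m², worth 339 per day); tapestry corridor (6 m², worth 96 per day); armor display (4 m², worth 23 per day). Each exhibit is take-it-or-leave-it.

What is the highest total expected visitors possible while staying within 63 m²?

1307

Density check — portrait alcove 22.89, mineral collection 21.21, photography bay 21.11, textile wall 16.95 are the best per m².
Greedy by ratio would take mineral collection + portrait alcove + tapestry corridor + armor display: 62 m² used, total 1269.
Replace mineral collection and armor display with photography bay: the trade gains 38 net, giving 1307 at 61 m².
Every other selection either busts 63 m² or fails to beat 1307.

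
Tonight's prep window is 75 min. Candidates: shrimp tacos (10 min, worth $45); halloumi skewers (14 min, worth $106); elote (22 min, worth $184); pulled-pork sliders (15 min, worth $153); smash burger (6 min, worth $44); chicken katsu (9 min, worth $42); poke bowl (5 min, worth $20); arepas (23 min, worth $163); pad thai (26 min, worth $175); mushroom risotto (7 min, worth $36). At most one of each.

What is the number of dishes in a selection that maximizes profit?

Optimal total is 606.
For example halloumi skewers + elote + pulled-pork sliders + arepas achieves it, using 74 min.
All optima have 4 dishes.

4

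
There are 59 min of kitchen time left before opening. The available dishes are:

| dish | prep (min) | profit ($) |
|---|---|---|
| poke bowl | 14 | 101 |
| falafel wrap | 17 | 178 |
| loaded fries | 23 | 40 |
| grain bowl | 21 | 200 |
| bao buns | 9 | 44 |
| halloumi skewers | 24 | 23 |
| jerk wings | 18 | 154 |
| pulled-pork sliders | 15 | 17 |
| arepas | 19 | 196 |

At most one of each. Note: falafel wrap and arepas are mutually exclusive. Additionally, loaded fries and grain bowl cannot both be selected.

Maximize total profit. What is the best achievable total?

Grain bowl + jerk wings + arepas uses 58 of the 59 min and totals 550.

550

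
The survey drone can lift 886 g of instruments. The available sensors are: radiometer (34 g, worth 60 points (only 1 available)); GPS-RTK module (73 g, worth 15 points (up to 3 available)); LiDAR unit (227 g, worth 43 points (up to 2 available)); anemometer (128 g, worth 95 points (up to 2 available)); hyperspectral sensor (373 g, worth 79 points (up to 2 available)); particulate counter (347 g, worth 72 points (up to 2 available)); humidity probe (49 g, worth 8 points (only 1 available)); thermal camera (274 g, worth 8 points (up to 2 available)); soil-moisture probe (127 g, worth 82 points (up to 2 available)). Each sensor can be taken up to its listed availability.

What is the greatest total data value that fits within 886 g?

472

Density check — radiometer 1.76, anemometer 0.74, soil-moisture probe 0.65 are the best per g.
Filling by ratio: radiometer + 3×GPS-RTK module + 2×anemometer + humidity probe + 2×soil-moisture probe for 467, with 74 g left unused.
Replace 2×GPS-RTK module and humidity probe with LiDAR unit: the trade gains 5 net, giving 472 at 844 g.
Nothing else within 886 g beats 472.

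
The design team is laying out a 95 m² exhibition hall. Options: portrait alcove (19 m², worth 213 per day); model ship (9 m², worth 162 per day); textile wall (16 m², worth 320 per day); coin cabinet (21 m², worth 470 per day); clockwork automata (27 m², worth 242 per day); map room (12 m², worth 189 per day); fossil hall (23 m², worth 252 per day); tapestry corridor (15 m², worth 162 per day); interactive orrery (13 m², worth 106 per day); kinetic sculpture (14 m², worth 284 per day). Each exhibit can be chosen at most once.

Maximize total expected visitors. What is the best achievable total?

1677

By expected visitors per m²: coin cabinet 22.38, kinetic sculpture 20.29, textile wall 20.00 lead.
The ratio heuristic lands on portrait alcove + model ship + textile wall + coin cabinet + map room + kinetic sculpture (1638) but leaves 4 m² idle.
The 19 m² tied up in portrait alcove is better spent on fossil hall — total rises to 1677 (95 m²).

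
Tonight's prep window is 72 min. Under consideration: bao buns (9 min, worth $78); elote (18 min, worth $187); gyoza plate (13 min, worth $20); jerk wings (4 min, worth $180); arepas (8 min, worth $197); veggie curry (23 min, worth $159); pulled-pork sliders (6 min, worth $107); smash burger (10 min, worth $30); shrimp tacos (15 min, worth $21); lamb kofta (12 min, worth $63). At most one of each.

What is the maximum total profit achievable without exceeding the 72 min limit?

908

Best packing: bao buns + elote + jerk wings + arepas + veggie curry + pulled-pork sliders — 68 min, 908 total.
Nothing else within 72 min beats 908.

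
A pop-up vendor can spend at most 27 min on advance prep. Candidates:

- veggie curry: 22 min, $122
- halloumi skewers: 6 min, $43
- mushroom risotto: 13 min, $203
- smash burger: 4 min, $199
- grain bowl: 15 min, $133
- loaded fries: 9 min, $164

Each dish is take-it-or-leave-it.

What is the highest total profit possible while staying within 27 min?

Mushroom risotto + smash burger + loaded fries uses 26 of the 27 min and totals 566.

566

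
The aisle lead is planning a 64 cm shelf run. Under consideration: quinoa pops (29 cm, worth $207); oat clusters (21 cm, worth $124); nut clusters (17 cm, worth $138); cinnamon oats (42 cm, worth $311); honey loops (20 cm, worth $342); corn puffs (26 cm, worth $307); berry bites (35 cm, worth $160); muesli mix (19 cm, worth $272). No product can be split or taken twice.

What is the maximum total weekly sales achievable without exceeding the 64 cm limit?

787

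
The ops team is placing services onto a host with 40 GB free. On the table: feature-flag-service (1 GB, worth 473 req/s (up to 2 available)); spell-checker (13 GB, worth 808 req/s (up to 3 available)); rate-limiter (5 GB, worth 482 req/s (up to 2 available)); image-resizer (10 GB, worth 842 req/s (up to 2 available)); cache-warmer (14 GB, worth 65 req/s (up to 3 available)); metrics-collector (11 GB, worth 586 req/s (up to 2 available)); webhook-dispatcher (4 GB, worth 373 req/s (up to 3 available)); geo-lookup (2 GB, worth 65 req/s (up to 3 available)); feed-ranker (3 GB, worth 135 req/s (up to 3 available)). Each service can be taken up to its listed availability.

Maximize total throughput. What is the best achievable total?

4340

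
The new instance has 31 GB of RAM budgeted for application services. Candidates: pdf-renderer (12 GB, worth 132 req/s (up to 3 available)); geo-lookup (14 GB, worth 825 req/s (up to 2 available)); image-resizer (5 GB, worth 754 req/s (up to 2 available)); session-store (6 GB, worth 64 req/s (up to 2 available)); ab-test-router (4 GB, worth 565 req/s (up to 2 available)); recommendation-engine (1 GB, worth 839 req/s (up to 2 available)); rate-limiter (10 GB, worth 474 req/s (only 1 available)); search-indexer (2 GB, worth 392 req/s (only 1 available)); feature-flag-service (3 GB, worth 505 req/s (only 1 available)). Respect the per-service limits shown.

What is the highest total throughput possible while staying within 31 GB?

5277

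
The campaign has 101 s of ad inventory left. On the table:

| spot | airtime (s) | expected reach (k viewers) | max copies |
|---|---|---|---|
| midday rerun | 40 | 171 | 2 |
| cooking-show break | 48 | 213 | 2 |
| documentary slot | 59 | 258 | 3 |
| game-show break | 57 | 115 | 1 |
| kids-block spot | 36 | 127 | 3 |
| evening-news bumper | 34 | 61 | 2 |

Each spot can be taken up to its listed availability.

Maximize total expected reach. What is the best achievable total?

429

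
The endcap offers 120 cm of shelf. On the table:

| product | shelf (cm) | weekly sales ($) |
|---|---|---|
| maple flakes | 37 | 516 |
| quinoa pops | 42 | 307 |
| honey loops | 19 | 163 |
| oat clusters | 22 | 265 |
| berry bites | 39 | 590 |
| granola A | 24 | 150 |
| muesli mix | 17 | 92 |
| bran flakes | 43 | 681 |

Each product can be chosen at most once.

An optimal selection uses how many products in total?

Optimal total is 1787.
maple flakes + berry bites + bran flakes hits 1787 at 119 cm.
Any selection reaching 1787 contains exactly 3 products.

3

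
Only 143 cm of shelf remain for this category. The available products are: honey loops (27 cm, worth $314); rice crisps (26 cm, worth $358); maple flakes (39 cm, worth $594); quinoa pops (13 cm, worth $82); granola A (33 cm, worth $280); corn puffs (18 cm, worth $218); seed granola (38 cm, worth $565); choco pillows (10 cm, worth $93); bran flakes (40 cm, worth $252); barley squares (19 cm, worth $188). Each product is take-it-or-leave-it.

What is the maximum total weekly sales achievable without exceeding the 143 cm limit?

The ratio heuristic lands on rice crisps + maple flakes + corn puffs + seed granola + barley squares (1923) but leaves 3 cm idle.
The 37 cm tied up in corn puffs and barley squares is better spent on honey loops + choco pillows — total rises to 1924 (140 cm).
The spare 3 cm is too small for any remaining product, and no exchange beats 1924.

1924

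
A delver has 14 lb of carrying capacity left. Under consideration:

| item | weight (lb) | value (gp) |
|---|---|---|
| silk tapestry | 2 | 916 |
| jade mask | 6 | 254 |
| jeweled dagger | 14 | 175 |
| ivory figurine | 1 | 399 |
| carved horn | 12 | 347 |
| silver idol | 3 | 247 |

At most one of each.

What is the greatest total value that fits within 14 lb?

By value per lb: silk tapestry 458.00, ivory figurine 399.00, silver idol 82.33 lead.
Silk tapestry + jade mask + ivory figurine + silver idol uses 12 of the 14 lb and totals 1816.
Nothing else within 14 lb beats 1816.

1816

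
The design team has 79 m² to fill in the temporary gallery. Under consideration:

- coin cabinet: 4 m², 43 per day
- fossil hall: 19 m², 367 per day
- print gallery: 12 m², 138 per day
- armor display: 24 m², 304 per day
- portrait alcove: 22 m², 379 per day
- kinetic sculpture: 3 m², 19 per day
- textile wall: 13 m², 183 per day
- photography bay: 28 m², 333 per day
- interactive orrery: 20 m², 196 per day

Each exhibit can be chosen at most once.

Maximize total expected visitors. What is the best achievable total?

1233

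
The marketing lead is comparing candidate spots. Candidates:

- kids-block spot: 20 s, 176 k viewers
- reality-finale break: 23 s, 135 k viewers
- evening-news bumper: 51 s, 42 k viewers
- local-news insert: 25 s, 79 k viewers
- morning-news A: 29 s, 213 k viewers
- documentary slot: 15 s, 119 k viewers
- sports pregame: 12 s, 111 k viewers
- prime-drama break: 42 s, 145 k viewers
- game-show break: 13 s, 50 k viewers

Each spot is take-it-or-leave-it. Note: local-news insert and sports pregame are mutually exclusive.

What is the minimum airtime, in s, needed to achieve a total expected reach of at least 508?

Need the lightest bundle worth ≥ 508.
kids-block spot + morning-news A + documentary slot: 508 expected reach at 64 s.
Any bundle with less than 64 s falls short of 508.

64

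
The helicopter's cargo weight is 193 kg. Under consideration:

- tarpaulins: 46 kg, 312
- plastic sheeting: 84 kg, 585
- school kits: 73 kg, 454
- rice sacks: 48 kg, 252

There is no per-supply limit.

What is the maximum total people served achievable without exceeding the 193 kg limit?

Density check — plastic sheeting 6.96, tarpaulins 6.78, school kits 6.22 are the best per kg.
The ratio heuristic lands on 2×plastic sheeting (1170) but leaves 25 kg idle.
The 168 kg tied up in 2×plastic sheeting is better spent on 4×tarpaulins — total rises to 1248 (184 kg).
That's the maximum — no swap from here does better than 1248.

1248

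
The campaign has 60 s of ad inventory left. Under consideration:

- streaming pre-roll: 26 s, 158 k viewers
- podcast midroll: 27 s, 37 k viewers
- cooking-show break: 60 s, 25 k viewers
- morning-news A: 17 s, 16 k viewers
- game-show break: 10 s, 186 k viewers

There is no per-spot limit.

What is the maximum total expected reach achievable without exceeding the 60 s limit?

By expected reach per s: game-show break 18.60, streaming pre-roll 6.08, podcast midroll 1.37 lead.
The ratio ordering already packs tightly: 6×game-show break, 60 s, 1116.
Nothing else within 60 s beats 1116.

1116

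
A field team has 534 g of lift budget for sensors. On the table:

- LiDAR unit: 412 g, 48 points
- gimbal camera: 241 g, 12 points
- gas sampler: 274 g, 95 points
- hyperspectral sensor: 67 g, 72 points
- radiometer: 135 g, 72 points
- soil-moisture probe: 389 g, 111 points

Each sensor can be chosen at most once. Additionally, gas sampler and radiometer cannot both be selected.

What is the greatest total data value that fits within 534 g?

183

Density check — hyperspectral sensor 1.07, radiometer 0.53, gas sampler 0.35, soil-moisture probe 0.29 are the best per g.
Best packing: hyperspectral sensor + soil-moisture probe — 456 g, 183 total.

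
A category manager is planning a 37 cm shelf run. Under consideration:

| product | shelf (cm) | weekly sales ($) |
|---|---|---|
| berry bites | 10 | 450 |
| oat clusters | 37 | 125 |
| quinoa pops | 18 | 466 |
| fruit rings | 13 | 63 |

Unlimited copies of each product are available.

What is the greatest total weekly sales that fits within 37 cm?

Best packing: 3×berry bites — 30 cm, 1350 total.
Nothing else within 37 cm beats 1350.

1350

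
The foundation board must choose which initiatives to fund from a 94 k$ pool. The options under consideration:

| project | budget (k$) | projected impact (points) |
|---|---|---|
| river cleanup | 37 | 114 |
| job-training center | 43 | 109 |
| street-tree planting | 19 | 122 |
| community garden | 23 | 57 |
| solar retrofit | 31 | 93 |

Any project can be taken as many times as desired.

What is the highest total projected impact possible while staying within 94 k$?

488

By projected impact per k$: street-tree planting 6.42, river cleanup 3.08, solar retrofit 3.00 lead.
4×street-tree planting uses 76 of the 94 k$ and totals 488.
Nothing else within 94 k$ beats 488.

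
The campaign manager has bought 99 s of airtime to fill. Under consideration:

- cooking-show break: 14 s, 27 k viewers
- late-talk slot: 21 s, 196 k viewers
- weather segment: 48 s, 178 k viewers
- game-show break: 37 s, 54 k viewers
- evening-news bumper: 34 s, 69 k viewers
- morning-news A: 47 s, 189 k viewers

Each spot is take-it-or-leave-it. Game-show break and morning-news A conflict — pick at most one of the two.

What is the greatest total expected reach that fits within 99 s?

412

Taking cooking-show break + late-talk slot + morning-news A: 82 s used, 412 in expected reach.
Nothing else feasible within 99 s beats 412.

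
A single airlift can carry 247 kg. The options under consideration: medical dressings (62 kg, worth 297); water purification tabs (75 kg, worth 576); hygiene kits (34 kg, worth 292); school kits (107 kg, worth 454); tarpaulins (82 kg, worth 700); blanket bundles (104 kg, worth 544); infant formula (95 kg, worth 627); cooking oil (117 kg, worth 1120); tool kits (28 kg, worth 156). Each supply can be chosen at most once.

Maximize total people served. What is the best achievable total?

The ratio ordering already packs tightly: hygiene kits + tarpaulins + cooking oil, 233 kg, 2112.
The closest alternative, hygiene kits + infant formula + cooking oil, reaches only 2039.

2112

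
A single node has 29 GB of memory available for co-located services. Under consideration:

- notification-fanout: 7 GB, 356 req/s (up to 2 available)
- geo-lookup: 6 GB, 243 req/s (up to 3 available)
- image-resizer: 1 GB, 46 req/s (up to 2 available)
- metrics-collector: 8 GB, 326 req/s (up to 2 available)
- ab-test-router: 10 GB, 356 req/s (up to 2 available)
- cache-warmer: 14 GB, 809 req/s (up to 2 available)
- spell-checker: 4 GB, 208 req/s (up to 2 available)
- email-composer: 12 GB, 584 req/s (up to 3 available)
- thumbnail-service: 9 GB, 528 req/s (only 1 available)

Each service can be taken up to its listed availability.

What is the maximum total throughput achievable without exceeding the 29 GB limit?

A density-first pass picks 2×image-resizer + cache-warmer + spell-checker + thumbnail-service — 1637 at 29 GB.
The 14 GB tied up in image-resizer and spell-checker and thumbnail-service is better spent on cache-warmer — total rises to 1664 (29 GB).

1664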